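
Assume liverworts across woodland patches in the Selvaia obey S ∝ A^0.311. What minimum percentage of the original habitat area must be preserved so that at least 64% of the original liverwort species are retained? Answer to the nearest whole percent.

Need (A_new/A_old)^0.311 = 0.64, so A_new/A_old = 0.64^(1/0.311) = 0.64^3.215
ln(A_new/A_old) = ln 0.64 / 0.311 = -0.4463 / 0.311 = -1.4350
A_new/A_old = e^-1.4350 ≈ 0.2381

24%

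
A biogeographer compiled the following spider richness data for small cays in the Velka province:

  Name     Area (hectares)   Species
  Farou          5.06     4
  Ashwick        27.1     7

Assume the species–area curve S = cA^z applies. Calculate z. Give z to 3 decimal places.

Taking logs: ln S = ln c + z ln A, so z = (ln S₂ − ln S₁)/(ln A₂ − ln A₁).
z = ln(7/4) / ln(27.1/5.06) = ln(1.75) / ln(5.356) = 0.5596 / 1.6782 = 0.3335

0.333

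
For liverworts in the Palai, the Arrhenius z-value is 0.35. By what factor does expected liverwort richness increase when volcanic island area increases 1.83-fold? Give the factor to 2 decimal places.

S₂/S₁ = (A₂/A₁)^z = 1.83^0.35
ln(S₂/S₁) = 0.35 × ln 1.83 = 0.35 × 0.6043 = 0.2115
S₂/S₁ = e^0.2115 ≈ 1.236

1.24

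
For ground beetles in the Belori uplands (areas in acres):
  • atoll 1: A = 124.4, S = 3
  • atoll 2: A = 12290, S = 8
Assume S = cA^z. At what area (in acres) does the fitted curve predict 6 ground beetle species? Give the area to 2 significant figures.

z = ln(8/3) / ln(12290/124.4) = 0.9808 / 4.5930 = 0.2135
c = 3 / 124.4^0.2135 = 3 / 2.801 = 1.071
A = (6/1.071)^(1/0.2135) ⇒ ln A = ln(5.602)/0.2135 = 8.0694
A = e^8.0694 ≈ 3195 acres

3200 acres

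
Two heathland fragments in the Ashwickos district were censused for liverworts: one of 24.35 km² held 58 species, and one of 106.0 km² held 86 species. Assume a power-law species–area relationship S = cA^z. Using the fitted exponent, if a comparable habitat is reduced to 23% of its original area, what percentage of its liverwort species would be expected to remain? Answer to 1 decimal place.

z = ln(86/58) / ln(106/24.35) = 0.3939 / 1.4709 = 0.2678
S_new/S_old = (A_new/A_old)^z = 0.23^0.2678 = exp(0.2678 × -1.4697) = 0.6746

67.5%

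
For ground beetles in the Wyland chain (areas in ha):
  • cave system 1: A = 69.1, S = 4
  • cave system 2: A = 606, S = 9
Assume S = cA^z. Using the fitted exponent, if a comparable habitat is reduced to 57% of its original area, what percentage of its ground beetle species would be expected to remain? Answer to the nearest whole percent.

81%

z = ln(9/4) / ln(606/69.1) = 0.8109 / 2.1713 = 0.3735
S_new/S_old = (A_new/A_old)^z = 0.57^0.3735 = exp(0.3735 × -0.5621) = 0.8106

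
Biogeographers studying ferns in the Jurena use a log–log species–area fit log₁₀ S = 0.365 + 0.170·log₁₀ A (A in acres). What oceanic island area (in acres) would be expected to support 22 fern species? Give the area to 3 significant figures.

22 = 2.317 × A^0.17  ⇒  A^0.17 = 22/2.317 = 9.493
ln A = ln(9.493) / 0.17 = 2.2506 / 0.17 = 13.2388
A = e^13.2388 ≈ 561753 acres

562000 acres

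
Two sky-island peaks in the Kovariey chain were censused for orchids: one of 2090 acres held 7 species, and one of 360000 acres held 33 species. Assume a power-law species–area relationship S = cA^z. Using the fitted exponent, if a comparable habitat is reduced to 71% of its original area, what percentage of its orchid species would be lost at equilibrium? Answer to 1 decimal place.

z = ln(33/7) / ln(360000/2090) = 1.5506 / 5.1489 = 0.3011
S_new/S_old = (A_new/A_old)^z = 0.71^0.3011 = exp(0.3011 × -0.3425) = 0.902
Fraction lost = 1 − 0.902 = 0.098

9.8%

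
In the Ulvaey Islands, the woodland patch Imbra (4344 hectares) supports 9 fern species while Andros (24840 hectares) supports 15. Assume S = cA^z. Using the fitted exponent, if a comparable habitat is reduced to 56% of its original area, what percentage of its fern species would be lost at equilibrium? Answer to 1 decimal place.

15.6%

z = ln(15/9) / ln(24840/4344) = 0.5108 / 1.7437 = 0.2930
S_new/S_old = (A_new/A_old)^z = 0.56^0.2930 = exp(0.2930 × -0.5798) = 0.8438
Fraction lost = 1 − 0.8438 = 0.1562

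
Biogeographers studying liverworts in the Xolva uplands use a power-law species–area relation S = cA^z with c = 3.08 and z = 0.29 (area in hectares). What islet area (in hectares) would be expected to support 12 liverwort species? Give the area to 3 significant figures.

12 = 3.08 × A^0.29  ⇒  A^0.29 = 12/3.08 = 3.896
ln A = ln(3.896) / 0.29 = 1.3600 / 0.29 = 4.6896
A = e^4.6896 ≈ 108.8 hectares

109 hectares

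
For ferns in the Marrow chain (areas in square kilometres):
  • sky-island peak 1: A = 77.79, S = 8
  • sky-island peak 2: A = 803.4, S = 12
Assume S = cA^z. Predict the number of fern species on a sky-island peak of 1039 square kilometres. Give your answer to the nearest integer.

z = ln(12/8) / ln(803.4/77.79) = 0.4055 / 2.3348 = 0.1737
c = 8 / 77.79^0.1737 = 8 / 2.13 = 3.756
S₃ = 3.756 × 1039^0.1737 = 3.756 × 3.341 ≈ 12.55

13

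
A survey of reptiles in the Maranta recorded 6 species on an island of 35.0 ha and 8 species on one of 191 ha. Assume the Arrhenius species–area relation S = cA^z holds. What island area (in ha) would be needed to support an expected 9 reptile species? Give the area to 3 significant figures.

383 ha

z = ln(8/6) / ln(191/35) = 0.2877 / 1.6969 = 0.1695
c = 6 / 35^0.1695 = 6 / 1.827 = 3.284
A = (9/3.284)^(1/0.1695) ⇒ ln A = ln(2.741)/0.1695 = 5.9470
A = e^5.9470 ≈ 382.6 ha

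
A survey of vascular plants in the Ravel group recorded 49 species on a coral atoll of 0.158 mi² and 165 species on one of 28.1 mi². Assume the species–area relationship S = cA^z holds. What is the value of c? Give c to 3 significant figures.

75.5

z = ln(S₂/S₁) / ln(A₂/A₁) = ln(165/49) / ln(28.1/0.158) = 1.2141 / 5.1809 = 0.2343
c = S₁ / A₁^z = 49 / 0.158^0.2343 = 49 / 0.6489 = 75.51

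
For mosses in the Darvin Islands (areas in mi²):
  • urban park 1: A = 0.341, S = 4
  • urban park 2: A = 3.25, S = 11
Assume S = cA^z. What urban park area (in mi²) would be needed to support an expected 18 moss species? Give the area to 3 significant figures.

9.74 mi²

z = ln(11/4) / ln(3.25/0.341) = 1.0116 / 2.2545 = 0.4487
c = 4 / 0.341^0.4487 = 4 / 0.6171 = 6.482
A = (18/6.482)^(1/0.4487) ⇒ ln A = ln(2.777)/0.4487 = 2.2762
A = e^2.2762 ≈ 9.74 mi²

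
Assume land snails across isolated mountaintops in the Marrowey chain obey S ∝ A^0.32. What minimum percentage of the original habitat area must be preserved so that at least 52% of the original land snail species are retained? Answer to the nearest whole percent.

13%

Need (A_new/A_old)^0.32 = 0.52, so A_new/A_old = 0.52^(1/0.32) = 0.52^3.125
ln(A_new/A_old) = ln 0.52 / 0.32 = -0.6539 / 0.32 = -2.0435
A_new/A_old = e^-2.0435 ≈ 0.1296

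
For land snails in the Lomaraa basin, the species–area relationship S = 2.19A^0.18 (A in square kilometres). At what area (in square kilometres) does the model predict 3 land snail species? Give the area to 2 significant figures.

3 = 2.19 × A^0.18  ⇒  A^0.18 = 3/2.19 = 1.37
ln A = ln(1.37) / 0.18 = 0.3147 / 0.18 = 1.7484
A = e^1.7484 ≈ 5.745 square kilometres

5.7 square kilometres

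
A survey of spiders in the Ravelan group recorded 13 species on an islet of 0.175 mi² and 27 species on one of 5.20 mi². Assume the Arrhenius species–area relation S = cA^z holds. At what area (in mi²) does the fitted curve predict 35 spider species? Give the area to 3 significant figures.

17.3 mi²

z = ln(27/13) / ln(5.2/0.175) = 0.7309 / 3.3916 = 0.2155
c = 13 / 0.175^0.2155 = 13 / 0.6869 = 18.93
A = (35/18.93)^(1/0.2155) ⇒ ln A = ln(1.849)/0.2155 = 2.8529
A = e^2.8529 ≈ 17.34 mi²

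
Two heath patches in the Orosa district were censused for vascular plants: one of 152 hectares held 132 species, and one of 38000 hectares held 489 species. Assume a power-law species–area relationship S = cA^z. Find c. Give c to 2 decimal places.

z = ln(S₂/S₁) / ln(A₂/A₁) = ln(489/132) / ln(38000/152) = 1.3096 / 5.5215 = 0.2372
c = S₁ / A₁^z = 132 / 152^0.2372 = 132 / 3.292 = 40.1

40.10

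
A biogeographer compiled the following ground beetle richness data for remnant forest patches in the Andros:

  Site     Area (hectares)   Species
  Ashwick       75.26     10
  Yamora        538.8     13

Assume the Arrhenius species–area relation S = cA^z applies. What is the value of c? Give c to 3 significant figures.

z = ln(S₂/S₁) / ln(A₂/A₁) = ln(13/10) / ln(538.8/75.26) = 0.2624 / 1.9684 = 0.1333
c = S₁ / A₁^z = 10 / 75.26^0.1333 = 10 / 1.779 = 5.622

5.62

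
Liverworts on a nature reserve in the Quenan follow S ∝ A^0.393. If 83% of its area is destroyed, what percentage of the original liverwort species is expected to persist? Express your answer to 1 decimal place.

49.8%

S_new/S_old = (A_new/A_old)^z = 0.17^0.393
= exp(0.393 × ln 0.17) = exp(0.393 × -1.7720) = exp(-0.6964) ≈ 0.4984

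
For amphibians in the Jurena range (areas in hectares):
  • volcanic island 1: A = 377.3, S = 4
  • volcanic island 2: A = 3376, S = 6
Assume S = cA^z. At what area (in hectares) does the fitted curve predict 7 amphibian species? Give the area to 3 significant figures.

7770 hectares

z = ln(6/4) / ln(3376/377.3) = 0.4055 / 2.1914 = 0.1850
c = 4 / 377.3^0.1850 = 4 / 2.997 = 1.334
A = (7/1.334)^(1/0.1850) ⇒ ln A = ln(5.246)/0.1850 = 8.9576
A = e^8.9576 ≈ 7767 hectares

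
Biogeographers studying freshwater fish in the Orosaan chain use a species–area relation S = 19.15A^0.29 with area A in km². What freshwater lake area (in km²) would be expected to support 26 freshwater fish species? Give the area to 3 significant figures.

2.87 km²

26 = 19.15 × A^0.29  ⇒  A^0.29 = 26/19.15 = 1.358
ln A = ln(1.358) / 0.29 = 0.3058 / 0.29 = 1.0545
A = e^1.0545 ≈ 2.87 km²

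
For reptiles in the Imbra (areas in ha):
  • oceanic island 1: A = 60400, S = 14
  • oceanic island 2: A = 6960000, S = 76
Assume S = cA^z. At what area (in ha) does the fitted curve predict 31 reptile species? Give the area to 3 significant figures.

562000 ha

z = ln(76/14) / ln(6960000/60400) = 1.6917 / 4.7469 = 0.3564
c = 14 / 60400^0.3564 = 14 / 50.56 = 0.2769
A = (31/0.2769)^(1/0.3564) ⇒ ln A = ln(112)/0.3564 = 13.2394
A = e^13.2394 ≈ 562061 ha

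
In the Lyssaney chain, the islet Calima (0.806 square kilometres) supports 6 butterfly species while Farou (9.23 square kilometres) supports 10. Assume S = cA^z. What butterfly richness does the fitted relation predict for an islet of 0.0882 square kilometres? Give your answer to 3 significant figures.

z = ln(10/6) / ln(9.23/0.806) = 0.5108 / 2.4381 = 0.2095
c = 6 / 0.806^0.2095 = 6 / 0.9558 = 6.277
S₃ = 6.277 × 0.0882^0.2095 = 6.277 × 0.6013 ≈ 3.774

3.77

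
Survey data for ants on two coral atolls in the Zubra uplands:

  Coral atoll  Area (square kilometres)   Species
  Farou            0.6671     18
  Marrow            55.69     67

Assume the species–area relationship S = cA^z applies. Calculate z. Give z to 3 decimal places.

0.297

Taking logs: ln S = ln c + z ln A, so z = (ln S₂ − ln S₁)/(ln A₂ − ln A₁).
z = ln(67/18) / ln(55.69/0.6671) = ln(3.722) / ln(83.48) = 1.3143 / 4.4246 = 0.2970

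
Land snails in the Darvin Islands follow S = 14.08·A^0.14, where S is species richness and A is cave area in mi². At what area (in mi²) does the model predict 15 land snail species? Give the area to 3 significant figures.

15 = 14.08 × A^0.14  ⇒  A^0.14 = 15/14.08 = 1.065
ln A = ln(1.065) / 0.14 = 0.0633 / 0.14 = 0.4521
A = e^0.4521 ≈ 1.572 mi²

1.57 mi²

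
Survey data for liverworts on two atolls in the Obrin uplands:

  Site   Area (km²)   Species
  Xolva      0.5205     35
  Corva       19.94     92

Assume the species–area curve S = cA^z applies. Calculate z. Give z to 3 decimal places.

Taking logs: ln S = ln c + z ln A, so z = (ln S₂ − ln S₁)/(ln A₂ − ln A₁).
z = ln(92/35) / ln(19.94/0.5205) = ln(2.629) / ln(38.31) = 0.9664 / 3.6457 = 0.2651

0.265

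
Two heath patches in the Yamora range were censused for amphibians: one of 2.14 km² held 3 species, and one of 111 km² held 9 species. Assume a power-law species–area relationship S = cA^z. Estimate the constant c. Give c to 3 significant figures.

2.43

z = ln(S₂/S₁) / ln(A₂/A₁) = ln(9/3) / ln(111/2.14) = 1.0986 / 3.9487 = 0.2782
c = S₁ / A₁^z = 3 / 2.14^0.2782 = 3 / 1.236 = 2.428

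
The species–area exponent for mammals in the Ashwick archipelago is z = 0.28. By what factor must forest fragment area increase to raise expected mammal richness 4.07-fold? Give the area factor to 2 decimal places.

150.36

(A₂/A₁)^0.28 = 4.07, so A₂/A₁ = 4.07^(1/0.28) = 4.07^3.571
ln(A₂/A₁) = ln 4.07 / 0.28 = 1.4036 / 0.28 = 5.0130
A₂/A₁ = e^5.0130 ≈ 150.4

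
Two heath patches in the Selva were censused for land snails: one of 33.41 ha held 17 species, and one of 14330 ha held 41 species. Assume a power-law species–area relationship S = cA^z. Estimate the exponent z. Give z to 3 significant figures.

Taking logs: ln S = ln c + z ln A, so z = (ln S₂ − ln S₁)/(ln A₂ − ln A₁).
z = ln(41/17) / ln(14330/33.41) = ln(2.412) / ln(428.9) = 0.8804 / 6.0613 = 0.1452

0.145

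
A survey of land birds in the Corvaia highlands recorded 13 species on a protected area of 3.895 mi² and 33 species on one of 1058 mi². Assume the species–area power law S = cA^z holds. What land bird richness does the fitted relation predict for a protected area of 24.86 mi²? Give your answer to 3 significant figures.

z = ln(33/13) / ln(1058/3.895) = 0.9316 / 5.6044 = 0.1662
c = 13 / 3.895^0.1662 = 13 / 1.254 = 10.37
S₃ = 10.37 × 24.86^0.1662 = 10.37 × 1.706 ≈ 17.69

17.7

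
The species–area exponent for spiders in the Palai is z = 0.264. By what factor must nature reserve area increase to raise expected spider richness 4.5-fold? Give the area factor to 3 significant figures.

298

(A₂/A₁)^0.264 = 4.5, so A₂/A₁ = 4.5^(1/0.264) = 4.5^3.788
ln(A₂/A₁) = ln 4.5 / 0.264 = 1.5041 / 0.264 = 5.6973
A₂/A₁ = e^5.6973 ≈ 298.1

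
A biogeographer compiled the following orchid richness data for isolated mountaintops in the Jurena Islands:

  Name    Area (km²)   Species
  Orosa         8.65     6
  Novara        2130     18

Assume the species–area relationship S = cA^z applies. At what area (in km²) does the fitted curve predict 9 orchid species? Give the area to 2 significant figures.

z = ln(18/6) / ln(2130/8.65) = 1.0986 / 5.5063 = 0.1995
c = 6 / 8.65^0.1995 = 6 / 1.538 = 3.901
A = (9/3.901)^(1/0.1995) ⇒ ln A = ln(2.307)/0.1995 = 4.1898
A = e^4.1898 ≈ 66.01 km²

66 km²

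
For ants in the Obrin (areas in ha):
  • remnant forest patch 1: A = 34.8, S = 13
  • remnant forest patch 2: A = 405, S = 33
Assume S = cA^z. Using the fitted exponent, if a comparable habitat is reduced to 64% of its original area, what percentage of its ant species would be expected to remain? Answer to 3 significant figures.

z = ln(33/13) / ln(405/34.8) = 0.9316 / 2.4543 = 0.3796
S_new/S_old = (A_new/A_old)^z = 0.64^0.3796 = exp(0.3796 × -0.4463) = 0.8442

84.4%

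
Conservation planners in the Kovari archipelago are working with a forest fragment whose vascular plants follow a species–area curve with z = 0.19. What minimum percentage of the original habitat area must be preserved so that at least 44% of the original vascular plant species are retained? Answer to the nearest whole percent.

Need (A_new/A_old)^0.19 = 0.44, so A_new/A_old = 0.44^(1/0.19) = 0.44^5.263
ln(A_new/A_old) = ln 0.44 / 0.19 = -0.8210 / 0.19 = -4.3210
A_new/A_old = e^-4.3210 ≈ 0.01329

1%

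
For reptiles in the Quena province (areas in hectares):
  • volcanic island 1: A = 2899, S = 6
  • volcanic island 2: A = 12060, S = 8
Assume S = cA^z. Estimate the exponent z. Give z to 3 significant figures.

Taking logs: ln S = ln c + z ln A, so z = (ln S₂ − ln S₁)/(ln A₂ − ln A₁).
z = ln(8/6) / ln(12060/2899) = ln(1.333) / ln(4.16) = 0.2877 / 1.4255 = 0.2018

0.202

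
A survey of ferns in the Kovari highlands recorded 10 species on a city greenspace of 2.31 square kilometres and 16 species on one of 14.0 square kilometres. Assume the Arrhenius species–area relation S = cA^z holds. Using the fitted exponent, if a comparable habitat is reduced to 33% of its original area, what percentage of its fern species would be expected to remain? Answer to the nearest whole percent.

75%

z = ln(16/10) / ln(14/2.31) = 0.4700 / 1.8018 = 0.2609
S_new/S_old = (A_new/A_old)^z = 0.33^0.2609 = exp(0.2609 × -1.1087) = 0.7489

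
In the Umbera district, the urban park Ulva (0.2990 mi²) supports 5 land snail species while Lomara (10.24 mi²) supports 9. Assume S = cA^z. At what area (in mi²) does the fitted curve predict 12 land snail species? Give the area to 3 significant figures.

57.7 mi²

z = ln(9/5) / ln(10.24/0.299) = 0.5878 / 3.5336 = 0.1663
c = 5 / 0.299^0.1663 = 5 / 0.8181 = 6.112
A = (12/6.112)^(1/0.1663) ⇒ ln A = ln(1.963)/0.1663 = 4.0558
A = e^4.0558 ≈ 57.73 mi²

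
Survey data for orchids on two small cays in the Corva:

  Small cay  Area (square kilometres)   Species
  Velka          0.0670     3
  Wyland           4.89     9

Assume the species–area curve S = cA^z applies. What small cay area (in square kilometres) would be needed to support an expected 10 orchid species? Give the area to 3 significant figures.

z = ln(9/3) / ln(4.89/0.067) = 1.0986 / 4.2903 = 0.2561
c = 3 / 0.067^0.2561 = 3 / 0.5005 = 5.994
A = (10/5.994)^(1/0.2561) ⇒ ln A = ln(1.668)/0.2561 = 1.9986
A = e^1.9986 ≈ 7.379 square kilometres

7.38 square kilometres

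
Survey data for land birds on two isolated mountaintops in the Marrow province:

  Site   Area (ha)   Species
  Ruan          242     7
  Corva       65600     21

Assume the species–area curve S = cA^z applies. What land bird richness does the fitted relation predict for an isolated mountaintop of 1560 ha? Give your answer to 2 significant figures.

z = ln(21/7) / ln(65600/242) = 1.0986 / 5.6024 = 0.1961
c = 7 / 242^0.1961 = 7 / 2.934 = 2.386
S₃ = 2.386 × 1560^0.1961 = 2.386 × 4.228 ≈ 10.09

10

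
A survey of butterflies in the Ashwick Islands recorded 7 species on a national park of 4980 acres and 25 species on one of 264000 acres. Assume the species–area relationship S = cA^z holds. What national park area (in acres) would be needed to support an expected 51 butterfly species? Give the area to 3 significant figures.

2440000 acres

z = ln(25/7) / ln(264000/4980) = 1.2730 / 3.9705 = 0.3206
c = 7 / 4980^0.3206 = 7 / 15.32 = 0.4568
A = (51/0.4568)^(1/0.3206) ⇒ ln A = ln(111.6)/0.3206 = 14.7075
A = e^14.7075 ≈ 2439913 acres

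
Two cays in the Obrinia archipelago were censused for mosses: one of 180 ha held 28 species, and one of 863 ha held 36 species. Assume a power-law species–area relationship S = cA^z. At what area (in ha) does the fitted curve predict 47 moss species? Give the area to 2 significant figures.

4600 ha

z = ln(36/28) / ln(863/180) = 0.2513 / 1.5675 = 0.1603
c = 28 / 180^0.1603 = 28 / 2.299 = 12.18
A = (47/12.18)^(1/0.1603) ⇒ ln A = ln(3.86)/0.1603 = 8.4234
A = e^8.4234 ≈ 4552 ha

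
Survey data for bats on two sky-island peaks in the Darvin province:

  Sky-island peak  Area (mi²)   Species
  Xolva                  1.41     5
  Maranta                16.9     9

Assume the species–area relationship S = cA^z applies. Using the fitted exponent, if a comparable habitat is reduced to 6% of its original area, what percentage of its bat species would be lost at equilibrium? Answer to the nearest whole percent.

49%

z = ln(9/5) / ln(16.9/1.41) = 0.5878 / 2.4837 = 0.2367
S_new/S_old = (A_new/A_old)^z = 0.06^0.2367 = exp(0.2367 × -2.8134) = 0.5139
Fraction lost = 1 − 0.5139 = 0.4861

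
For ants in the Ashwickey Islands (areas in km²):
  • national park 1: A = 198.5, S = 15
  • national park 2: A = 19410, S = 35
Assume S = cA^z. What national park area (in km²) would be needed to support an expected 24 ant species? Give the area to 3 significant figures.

2520 km²

z = ln(35/15) / ln(19410/198.5) = 0.8473 / 4.5828 = 0.1849
c = 15 / 198.5^0.1849 = 15 / 2.66 = 5.64
A = (24/5.64)^(1/0.1849) ⇒ ln A = ln(4.255)/0.1849 = 7.8329
A = e^7.8329 ≈ 2522 km²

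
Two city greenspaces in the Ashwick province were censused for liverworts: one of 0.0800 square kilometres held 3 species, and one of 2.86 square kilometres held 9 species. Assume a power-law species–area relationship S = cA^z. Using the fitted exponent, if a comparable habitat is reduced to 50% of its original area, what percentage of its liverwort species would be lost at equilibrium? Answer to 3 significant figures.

19.2%

z = ln(9/3) / ln(2.86/0.08) = 1.0986 / 3.5766 = 0.3072
S_new/S_old = (A_new/A_old)^z = 0.5^0.3072 = exp(0.3072 × -0.6931) = 0.8082
Fraction lost = 1 − 0.8082 = 0.1918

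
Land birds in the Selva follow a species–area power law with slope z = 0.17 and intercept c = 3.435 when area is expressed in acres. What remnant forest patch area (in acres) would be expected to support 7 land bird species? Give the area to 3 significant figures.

65.9 acres

7 = 3.435 × A^0.17  ⇒  A^0.17 = 7/3.435 = 2.038
ln A = ln(2.038) / 0.17 = 0.7119 / 0.17 = 4.1876
A = e^4.1876 ≈ 65.87 acres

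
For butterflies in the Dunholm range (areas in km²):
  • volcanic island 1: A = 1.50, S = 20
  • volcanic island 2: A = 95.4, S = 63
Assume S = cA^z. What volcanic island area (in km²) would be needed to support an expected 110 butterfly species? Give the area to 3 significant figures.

717 km²

z = ln(63/20) / ln(95.4/1.5) = 1.1474 / 4.1526 = 0.2763
c = 20 / 1.5^0.2763 = 20 / 1.119 = 17.88
A = (110/17.88)^(1/0.2763) ⇒ ln A = ln(6.152)/0.2763 = 6.5752
A = e^6.5752 ≈ 717.1 km²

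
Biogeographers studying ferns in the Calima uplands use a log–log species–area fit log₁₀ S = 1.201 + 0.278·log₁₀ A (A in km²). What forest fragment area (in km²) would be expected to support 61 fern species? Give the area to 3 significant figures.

61 = 15.89 × A^0.278  ⇒  A^0.278 = 61/15.89 = 3.84
ln A = ln(3.84) / 0.278 = 1.3455 / 0.278 = 4.8398
A = e^4.8398 ≈ 126.4 km²

126 km²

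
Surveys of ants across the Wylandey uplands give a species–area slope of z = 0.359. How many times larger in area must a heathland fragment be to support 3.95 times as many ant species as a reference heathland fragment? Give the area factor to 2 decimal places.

45.90

(A₂/A₁)^0.359 = 3.95, so A₂/A₁ = 3.95^(1/0.359) = 3.95^2.786
ln(A₂/A₁) = ln 3.95 / 0.359 = 1.3737 / 0.359 = 3.8265
A₂/A₁ = e^3.8265 ≈ 45.9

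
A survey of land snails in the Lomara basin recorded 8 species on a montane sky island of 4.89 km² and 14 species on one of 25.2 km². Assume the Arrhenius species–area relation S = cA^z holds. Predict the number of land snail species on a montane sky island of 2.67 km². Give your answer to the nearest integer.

z = ln(14/8) / ln(25.2/4.89) = 0.5596 / 1.6397 = 0.3413
c = 8 / 4.89^0.3413 = 8 / 1.719 = 4.654
S₃ = 4.654 × 2.67^0.3413 = 4.654 × 1.398 ≈ 6.507

7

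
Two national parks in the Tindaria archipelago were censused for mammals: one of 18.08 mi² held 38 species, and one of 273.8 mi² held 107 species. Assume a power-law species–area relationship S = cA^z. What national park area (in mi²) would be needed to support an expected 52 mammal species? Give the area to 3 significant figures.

z = ln(107/38) / ln(273.8/18.08) = 1.0352 / 2.7176 = 0.3809
c = 38 / 18.08^0.3809 = 38 / 3.012 = 12.61
A = (52/12.61)^(1/0.3809) ⇒ ln A = ln(4.122)/0.3809 = 3.7182
A = e^3.7182 ≈ 41.19 mi²

41.2 mi²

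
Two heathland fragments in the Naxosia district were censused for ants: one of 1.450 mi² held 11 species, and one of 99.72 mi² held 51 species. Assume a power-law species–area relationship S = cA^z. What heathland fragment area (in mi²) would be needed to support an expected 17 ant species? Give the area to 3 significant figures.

z = ln(51/11) / ln(99.72/1.45) = 1.5339 / 4.2308 = 0.3626
c = 11 / 1.45^0.3626 = 11 / 1.144 = 9.614
A = (17/9.614)^(1/0.3626) ⇒ ln A = ln(1.768)/0.3626 = 1.5722
A = e^1.5722 ≈ 4.817 mi²

4.82 mi²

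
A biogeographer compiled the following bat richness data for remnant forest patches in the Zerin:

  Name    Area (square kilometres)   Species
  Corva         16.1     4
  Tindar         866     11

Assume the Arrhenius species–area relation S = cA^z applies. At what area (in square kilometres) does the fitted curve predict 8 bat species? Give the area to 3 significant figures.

247 square kilometres

z = ln(11/4) / ln(866/16.1) = 1.0116 / 3.9851 = 0.2538
c = 4 / 16.1^0.2538 = 4 / 2.025 = 1.976
A = (8/1.976)^(1/0.2538) ⇒ ln A = ln(4.049)/0.2538 = 5.5094
A = e^5.5094 ≈ 247 square kilometres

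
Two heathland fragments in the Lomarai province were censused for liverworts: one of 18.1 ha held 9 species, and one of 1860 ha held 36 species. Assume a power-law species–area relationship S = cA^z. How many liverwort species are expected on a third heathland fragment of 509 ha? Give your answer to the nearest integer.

z = ln(36/9) / ln(1860/18.1) = 1.3863 / 4.6324 = 0.2993
c = 9 / 18.1^0.2993 = 9 / 2.379 = 3.783
S₃ = 3.783 × 509^0.2993 = 3.783 × 6.457 ≈ 24.43

24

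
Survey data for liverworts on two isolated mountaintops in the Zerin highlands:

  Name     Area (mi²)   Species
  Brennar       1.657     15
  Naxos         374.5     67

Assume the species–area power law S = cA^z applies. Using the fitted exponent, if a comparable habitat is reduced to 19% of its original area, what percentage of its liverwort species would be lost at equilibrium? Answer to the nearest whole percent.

z = ln(67/15) / ln(374.5/1.657) = 1.4966 / 5.4206 = 0.2761
S_new/S_old = (A_new/A_old)^z = 0.19^0.2761 = exp(0.2761 × -1.6607) = 0.6322
Fraction lost = 1 − 0.6322 = 0.3678

37%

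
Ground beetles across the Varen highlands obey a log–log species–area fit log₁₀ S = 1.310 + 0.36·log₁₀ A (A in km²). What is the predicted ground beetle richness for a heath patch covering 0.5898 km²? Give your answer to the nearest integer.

S = 20.42 × 0.5898^0.36
ln S = ln 20.42 + 0.36 × ln 0.5898 = 3.0164 + 0.36 × -0.5280 = 2.8263
S = e^2.8263 ≈ 16.88

17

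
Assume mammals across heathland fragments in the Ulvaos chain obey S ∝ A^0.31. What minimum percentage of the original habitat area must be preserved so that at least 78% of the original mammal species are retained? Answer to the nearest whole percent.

Need (A_new/A_old)^0.31 = 0.78, so A_new/A_old = 0.78^(1/0.31) = 0.78^3.226
ln(A_new/A_old) = ln 0.78 / 0.31 = -0.2485 / 0.31 = -0.8015
A_new/A_old = e^-0.8015 ≈ 0.4487

45%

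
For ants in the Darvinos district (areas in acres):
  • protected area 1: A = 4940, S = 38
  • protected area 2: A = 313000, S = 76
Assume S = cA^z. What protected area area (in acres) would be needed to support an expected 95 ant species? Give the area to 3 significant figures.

1190000 acres

z = ln(76/38) / ln(313000/4940) = 0.6931 / 4.1488 = 0.1671
c = 38 / 4940^0.1671 = 38 / 4.141 = 9.176
A = (95/9.176)^(1/0.1671) ⇒ ln A = ln(10.35)/0.1671 = 13.9896
A = e^13.9896 ≈ 1190145 acres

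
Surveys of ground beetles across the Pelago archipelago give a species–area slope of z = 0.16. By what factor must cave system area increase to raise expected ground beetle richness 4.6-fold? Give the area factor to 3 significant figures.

(A₂/A₁)^0.16 = 4.6, so A₂/A₁ = 4.6^(1/0.16) = 4.6^6.25
ln(A₂/A₁) = ln 4.6 / 0.16 = 1.5261 / 0.16 = 9.5379
A₂/A₁ = e^9.5379 ≈ 13875

13900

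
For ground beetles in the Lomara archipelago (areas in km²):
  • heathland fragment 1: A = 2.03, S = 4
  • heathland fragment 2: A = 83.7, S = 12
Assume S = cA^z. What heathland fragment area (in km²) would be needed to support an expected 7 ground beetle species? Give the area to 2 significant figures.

z = ln(12/4) / ln(83.7/2.03) = 1.0986 / 3.7192 = 0.2954
c = 4 / 2.03^0.2954 = 4 / 1.233 = 3.245
A = (7/3.245)^(1/0.2954) ⇒ ln A = ln(2.157)/0.2954 = 2.6025
A = e^2.6025 ≈ 13.5 km²

13 km²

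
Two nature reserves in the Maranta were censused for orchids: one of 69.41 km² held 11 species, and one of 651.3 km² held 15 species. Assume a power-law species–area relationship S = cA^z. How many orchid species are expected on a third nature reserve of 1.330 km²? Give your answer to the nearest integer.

6

z = ln(15/11) / ln(651.3/69.41) = 0.3102 / 2.2389 = 0.1385
c = 11 / 69.41^0.1385 = 11 / 1.799 = 6.114
S₃ = 6.114 × 1.33^0.1385 = 6.114 × 1.04 ≈ 6.36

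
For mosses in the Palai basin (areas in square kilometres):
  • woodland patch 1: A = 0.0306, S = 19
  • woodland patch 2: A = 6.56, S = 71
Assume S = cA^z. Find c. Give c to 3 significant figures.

44.7

z = ln(S₂/S₁) / ln(A₂/A₁) = ln(71/19) / ln(6.56/0.0306) = 1.3182 / 5.3677 = 0.2456
c = S₁ / A₁^z = 19 / 0.0306^0.2456 = 19 / 0.4247 = 44.73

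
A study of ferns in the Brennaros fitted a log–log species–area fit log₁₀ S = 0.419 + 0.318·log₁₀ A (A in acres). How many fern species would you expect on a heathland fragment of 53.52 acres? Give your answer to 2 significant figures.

9.3

S = 2.624 × 53.52^0.318
ln S = ln 2.624 + 0.318 × ln 53.52 = 0.9648 + 0.318 × 3.9801 = 2.2304
S = e^2.2304 ≈ 9.304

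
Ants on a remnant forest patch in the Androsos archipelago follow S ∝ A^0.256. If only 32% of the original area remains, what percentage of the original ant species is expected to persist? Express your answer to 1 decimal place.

74.7%

S_new/S_old = (A_new/A_old)^z = 0.32^0.256
= exp(0.256 × ln 0.32) = exp(0.256 × -1.1394) = exp(-0.2917) ≈ 0.747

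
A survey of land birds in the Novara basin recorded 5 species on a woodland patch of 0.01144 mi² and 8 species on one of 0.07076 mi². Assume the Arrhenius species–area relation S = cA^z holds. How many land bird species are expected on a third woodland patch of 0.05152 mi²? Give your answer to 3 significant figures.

z = ln(8/5) / ln(0.07076/0.01144) = 0.4700 / 1.8222 = 0.2579
c = 5 / 0.01144^0.2579 = 5 / 0.3156 = 15.84
S₃ = 15.84 × 0.05152^0.2579 = 15.84 × 0.4653 ≈ 7.371

7.37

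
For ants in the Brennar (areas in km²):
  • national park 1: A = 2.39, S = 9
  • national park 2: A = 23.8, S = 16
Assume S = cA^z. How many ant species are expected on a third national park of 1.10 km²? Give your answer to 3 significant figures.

7.41

z = ln(16/9) / ln(23.8/2.39) = 0.5754 / 2.2984 = 0.2503
c = 9 / 2.39^0.2503 = 9 / 1.244 = 7.236
S₃ = 7.236 × 1.1^0.2503 = 7.236 × 1.024 ≈ 7.411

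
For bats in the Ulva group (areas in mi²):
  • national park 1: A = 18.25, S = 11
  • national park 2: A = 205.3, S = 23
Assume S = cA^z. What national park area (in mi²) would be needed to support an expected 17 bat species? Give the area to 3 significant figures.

z = ln(23/11) / ln(205.3/18.25) = 0.7376 / 2.4203 = 0.3048
c = 11 / 18.25^0.3048 = 11 / 2.423 = 4.54
A = (17/4.54)^(1/0.3048) ⇒ ln A = ln(3.745)/0.3048 = 4.3326
A = e^4.3326 ≈ 76.14 mi²

76.1 mi²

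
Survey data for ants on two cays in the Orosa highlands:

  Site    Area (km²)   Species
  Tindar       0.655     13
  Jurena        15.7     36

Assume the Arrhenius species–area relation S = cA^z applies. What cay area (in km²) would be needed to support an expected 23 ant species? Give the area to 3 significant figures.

3.88 km²

z = ln(36/13) / ln(15.7/0.655) = 1.0186 / 3.1768 = 0.3206
c = 13 / 0.655^0.3206 = 13 / 0.8731 = 14.89
A = (23/14.89)^(1/0.3206) ⇒ ln A = ln(1.545)/0.3206 = 1.3563
A = e^1.3563 ≈ 3.882 km²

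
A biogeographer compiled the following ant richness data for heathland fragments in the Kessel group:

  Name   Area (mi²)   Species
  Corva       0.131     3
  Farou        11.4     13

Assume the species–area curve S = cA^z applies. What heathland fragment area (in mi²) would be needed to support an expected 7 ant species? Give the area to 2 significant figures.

1.7 mi²

z = ln(13/3) / ln(11.4/0.131) = 1.4663 / 4.4662 = 0.3283
c = 3 / 0.131^0.3283 = 3 / 0.5131 = 5.847
A = (7/5.847)^(1/0.3283) ⇒ ln A = ln(1.197)/0.3283 = 0.5481
A = e^0.5481 ≈ 1.73 mi²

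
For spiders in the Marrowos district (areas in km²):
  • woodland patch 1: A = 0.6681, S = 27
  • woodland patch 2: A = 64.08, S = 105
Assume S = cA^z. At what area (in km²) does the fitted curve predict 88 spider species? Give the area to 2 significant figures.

35 km²

z = ln(105/27) / ln(64.08/0.6681) = 1.3581 / 4.5634 = 0.2976
c = 27 / 0.6681^0.2976 = 27 / 0.8869 = 30.44
A = (88/30.44)^(1/0.2976) ⇒ ln A = ln(2.891)/0.2976 = 3.5667
A = e^3.5667 ≈ 35.4 km²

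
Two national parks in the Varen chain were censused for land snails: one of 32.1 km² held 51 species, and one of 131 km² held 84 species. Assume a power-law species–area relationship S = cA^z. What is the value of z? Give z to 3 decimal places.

Taking logs: ln S = ln c + z ln A, so z = (ln S₂ − ln S₁)/(ln A₂ − ln A₁).
z = ln(84/51) / ln(131/32.1) = ln(1.647) / ln(4.081) = 0.4990 / 1.4063 = 0.3548

0.355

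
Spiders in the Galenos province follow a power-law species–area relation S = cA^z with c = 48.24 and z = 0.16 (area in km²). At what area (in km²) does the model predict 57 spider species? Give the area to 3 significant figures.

2.84 km²

57 = 48.24 × A^0.16  ⇒  A^0.16 = 57/48.24 = 1.182
ln A = ln(1.182) / 0.16 = 0.1669 / 0.16 = 1.0429
A = e^1.0429 ≈ 2.837 km²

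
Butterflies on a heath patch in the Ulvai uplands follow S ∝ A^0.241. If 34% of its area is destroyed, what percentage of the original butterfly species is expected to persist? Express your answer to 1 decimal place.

90.5%

S_new/S_old = (A_new/A_old)^z = 0.66^0.241
= exp(0.241 × ln 0.66) = exp(0.241 × -0.4155) = exp(-0.1001) ≈ 0.9047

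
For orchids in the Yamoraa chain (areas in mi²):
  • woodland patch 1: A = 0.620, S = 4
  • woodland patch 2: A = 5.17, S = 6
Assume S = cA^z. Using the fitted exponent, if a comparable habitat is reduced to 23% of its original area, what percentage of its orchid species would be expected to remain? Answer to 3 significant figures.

z = ln(6/4) / ln(5.17/0.62) = 0.4055 / 2.1209 = 0.1912
S_new/S_old = (A_new/A_old)^z = 0.23^0.1912 = exp(0.1912 × -1.4697) = 0.7551

75.5%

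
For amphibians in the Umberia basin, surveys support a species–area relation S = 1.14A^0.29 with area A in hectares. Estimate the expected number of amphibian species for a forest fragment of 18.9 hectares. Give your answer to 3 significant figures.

S = 1.14 × 18.9^0.29
ln S = ln 1.14 + 0.29 × ln 18.9 = 0.1310 + 0.29 × 2.9392 = 0.9834
S = e^0.9834 ≈ 2.673

2.67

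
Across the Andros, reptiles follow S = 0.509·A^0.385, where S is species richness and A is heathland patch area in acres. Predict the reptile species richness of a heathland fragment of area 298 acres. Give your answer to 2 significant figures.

4.6

S = 0.509 × 298^0.385 = 0.509 × 8.965 ≈ 4.563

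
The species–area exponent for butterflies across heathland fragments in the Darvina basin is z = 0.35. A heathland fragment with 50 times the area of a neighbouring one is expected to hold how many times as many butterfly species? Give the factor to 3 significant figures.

S₂/S₁ = (A₂/A₁)^z = 50^0.35
ln(S₂/S₁) = 0.35 × ln 50 = 0.35 × 3.9120 = 1.3692
S₂/S₁ = e^1.3692 ≈ 3.932

3.93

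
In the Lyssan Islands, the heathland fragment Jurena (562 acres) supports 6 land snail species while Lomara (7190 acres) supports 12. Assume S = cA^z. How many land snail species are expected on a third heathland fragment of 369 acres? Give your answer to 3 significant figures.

5.35

z = ln(12/6) / ln(7190/562) = 0.6931 / 2.5489 = 0.2719
c = 6 / 562^0.2719 = 6 / 5.594 = 1.073
S₃ = 1.073 × 369^0.2719 = 1.073 × 4.99 ≈ 5.351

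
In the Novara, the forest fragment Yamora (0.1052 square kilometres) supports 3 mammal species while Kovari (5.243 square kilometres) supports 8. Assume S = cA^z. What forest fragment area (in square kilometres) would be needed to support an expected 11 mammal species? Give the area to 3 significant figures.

z = ln(8/3) / ln(5.243/0.1052) = 0.9808 / 3.9088 = 0.2509
c = 3 / 0.1052^0.2509 = 3 / 0.5683 = 5.279
A = (11/5.279)^(1/0.2509) ⇒ ln A = ln(2.084)/0.2509 = 2.9260
A = e^2.9260 ≈ 18.65 square kilometres

18.7 square kilometres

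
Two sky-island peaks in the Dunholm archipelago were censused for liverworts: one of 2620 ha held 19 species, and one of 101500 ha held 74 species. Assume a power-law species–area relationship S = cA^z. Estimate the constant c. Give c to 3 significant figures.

z = ln(S₂/S₁) / ln(A₂/A₁) = ln(74/19) / ln(101500/2620) = 1.3596 / 3.6569 = 0.3718
c = S₁ / A₁^z = 19 / 2620^0.3718 = 19 / 18.66 = 1.018

1.02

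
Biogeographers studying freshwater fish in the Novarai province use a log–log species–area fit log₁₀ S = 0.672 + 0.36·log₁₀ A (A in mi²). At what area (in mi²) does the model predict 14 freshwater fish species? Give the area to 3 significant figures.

20.8 mi²

14 = 4.699 × A^0.36  ⇒  A^0.36 = 14/4.699 = 2.979
ln A = ln(2.979) / 0.36 = 1.0917 / 0.36 = 3.0326
A = e^3.0326 ≈ 20.75 mi²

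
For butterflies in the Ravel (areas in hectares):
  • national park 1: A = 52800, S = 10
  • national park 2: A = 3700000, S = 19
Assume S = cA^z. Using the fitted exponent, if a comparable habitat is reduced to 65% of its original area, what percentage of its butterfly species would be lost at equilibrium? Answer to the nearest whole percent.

z = ln(19/10) / ln(3700000/52800) = 0.6419 / 4.2496 = 0.1510
S_new/S_old = (A_new/A_old)^z = 0.65^0.1510 = exp(0.1510 × -0.4308) = 0.937
Fraction lost = 1 − 0.937 = 0.06299

6%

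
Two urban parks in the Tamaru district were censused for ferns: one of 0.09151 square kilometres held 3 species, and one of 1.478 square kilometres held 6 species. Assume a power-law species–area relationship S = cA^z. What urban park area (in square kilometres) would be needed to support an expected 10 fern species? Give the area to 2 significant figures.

11 square kilometres

z = ln(6/3) / ln(1.478/0.09151) = 0.6931 / 2.7820 = 0.2492
c = 3 / 0.09151^0.2492 = 3 / 0.5511 = 5.443
A = (10/5.443)^(1/0.2492) ⇒ ln A = ln(1.837)/0.2492 = 2.4409
A = e^2.4409 ≈ 11.48 square kilometres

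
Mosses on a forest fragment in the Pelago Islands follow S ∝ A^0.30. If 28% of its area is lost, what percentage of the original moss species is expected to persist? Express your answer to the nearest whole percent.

91%

S_new/S_old = (A_new/A_old)^z = 0.72^0.3
= exp(0.3 × ln 0.72) = exp(0.3 × -0.3285) = exp(-0.0986) ≈ 0.9061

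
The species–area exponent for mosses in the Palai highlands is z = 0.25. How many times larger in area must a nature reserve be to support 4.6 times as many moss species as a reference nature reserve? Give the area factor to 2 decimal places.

447.75

(A₂/A₁)^0.25 = 4.6, so A₂/A₁ = 4.6^(1/0.25) = 4.6^4
ln(A₂/A₁) = ln 4.6 / 0.25 = 1.5261 / 0.25 = 6.1042
A₂/A₁ = e^6.1042 ≈ 447.7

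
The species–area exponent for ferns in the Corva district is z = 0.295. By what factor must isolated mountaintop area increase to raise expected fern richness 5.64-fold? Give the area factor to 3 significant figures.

352

(A₂/A₁)^0.295 = 5.64, so A₂/A₁ = 5.64^(1/0.295) = 5.64^3.39
ln(A₂/A₁) = ln 5.64 / 0.295 = 1.7299 / 0.295 = 5.8640
A₂/A₁ = e^5.8640 ≈ 352.1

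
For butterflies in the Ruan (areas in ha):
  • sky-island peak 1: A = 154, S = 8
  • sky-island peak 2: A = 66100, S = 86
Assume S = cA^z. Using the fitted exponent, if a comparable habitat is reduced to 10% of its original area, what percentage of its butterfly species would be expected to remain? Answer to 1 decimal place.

40.6%

z = ln(86/8) / ln(66100/154) = 2.3749 / 6.0620 = 0.3918
S_new/S_old = (A_new/A_old)^z = 0.1^0.3918 = exp(0.3918 × -2.3026) = 0.4057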